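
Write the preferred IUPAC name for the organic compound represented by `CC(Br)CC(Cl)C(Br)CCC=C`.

5,8-dibromo-6-chloronon-1-ene

Counting along the main chain through the multiple bond gives 9 carbons: the parent is nonane.
The chain contains a C=C double bond, so the unsaturation ending is -ene.
Number the chain so that numbering from this end puts the double bond at C-1 rather than C-8.
That gives the double bond between C-1 and C-2; bromo groups at C-5 and C-8; a chloro group at C-6.
The substituents are ordered alphabetically, ignoring any di-/tri- multipliers.
The name is 5,8-dibromo-6-chloronon-1-ene.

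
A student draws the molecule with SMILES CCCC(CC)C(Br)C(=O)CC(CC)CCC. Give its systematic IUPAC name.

5-bromo-4,8-diethylundecan-6-one

Counting along the main chain through the carbonyl gives 11 carbons: the parent is undecane.
A ketone (C=O on an internal carbon) is the principal characteristic group, giving the suffix -one.
Choose the numbering such that the substituent locant set {4,5,8} is lower than {4,7,8} at the first point of difference.
With this numbering: the carbonyl at C-6; a bromo group at C-5; ethyl groups at C-4 and C-8.
Prefixes are listed alphabetically: bromo, ethyl.
Assembling the pieces gives 5-bromo-4,8-diethylundecan-6-one.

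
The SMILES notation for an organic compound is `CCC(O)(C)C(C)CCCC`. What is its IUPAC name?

3,4-dimethyloctan-3-ol

The longest chain bearing the –OH group is 8 carbons long (octane).
An alcohol (–OH) is the principal characteristic group, giving the suffix -ol.
Number the chain so that numbering from this end puts the hydroxyl group at C-3 rather than C-6.
This places the hydroxyl at C-3; methyl groups at C-3 and C-4.
Assembling the pieces gives 3,4-dimethyloctan-3-ol.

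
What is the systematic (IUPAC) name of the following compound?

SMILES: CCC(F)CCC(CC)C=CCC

5-ethyl-8-fluorodec-3-ene

The longest chain bearing the multiple bond is 10 carbons long (decane).
The chain contains a C=C double bond, so the unsaturation ending is -ene.
The numbering direction is chosen so that numbering from this end puts the double bond at C-3 rather than C-7.
This places the double bond between C-3 and C-4; an ethyl group at C-5; a fluoro group at C-8.
Substituent prefixes are cited in alphabetical order (multiplying prefixes like di-/tri- are ignored for ordering).
Putting it together: 5-ethyl-8-fluorodec-3-ene.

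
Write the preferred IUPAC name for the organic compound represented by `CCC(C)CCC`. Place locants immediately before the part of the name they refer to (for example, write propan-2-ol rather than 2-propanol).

The longest continuous carbon chain has 6 atoms, so the parent hydride is hexane.
Choose the numbering such that the substituent locant set {3} is lower than {4} at the first point of difference.
That gives a methyl group at C-3.
Assembling the pieces gives 3-methylhexane.

3-methylhexane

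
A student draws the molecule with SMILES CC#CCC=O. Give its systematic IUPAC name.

pent-3-ynal

Counting along the main chain through the –CHO group and the multiple bond gives 5 carbons: the parent is pentane.
The principal characteristic group is an aldehyde (terminal –CHO), named with the suffix -al.
There is one C≡C triple bond, indicated by the ending -yne.
Choose the numbering such that the aldehyde carbon is C-1 by definition.
With this numbering: the triple bond between C-3 and C-4.
The name is pent-3-ynal.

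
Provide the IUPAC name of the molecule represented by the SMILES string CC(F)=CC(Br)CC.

The longest carbon chain that includes the multiple bond has 6 carbons, so the parent hydride is hexane.
There is one C=C double bond, indicated by the ending -ene.
Number the chain so that numbering from this end puts the double bond at C-2 rather than C-4.
That gives the double bond between C-2 and C-3; a bromo group at C-4; a fluoro group at C-2.
Substituent prefixes are cited in alphabetical order (multiplying prefixes like di-/tri- are ignored for ordering).
Assembling the pieces gives 4-bromo-2-fluorohex-2-ene.

4-bromo-2-fluorohex-2-ene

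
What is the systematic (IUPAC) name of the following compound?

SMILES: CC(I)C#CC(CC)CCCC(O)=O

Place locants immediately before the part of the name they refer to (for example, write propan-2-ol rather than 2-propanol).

Counting along the main chain through the –COOH group and the multiple bond gives 9 carbons: the parent is nonane.
A carboxylic acid (terminal –COOH) is the principal characteristic group, giving the suffix -oic acid.
There is one C≡C triple bond, indicated by the ending -yne.
The numbering direction is chosen so that the carboxylic acid carbon is C-1 by definition.
That gives the triple bond between C-6 and C-7; an ethyl group at C-5; an iodo group at C-8.
The substituents are ordered alphabetically, ignoring any di-/tri- multipliers.
Putting it together: 5-ethyl-8-iodonon-6-ynoic acid.

5-ethyl-8-iodonon-6-ynoic acid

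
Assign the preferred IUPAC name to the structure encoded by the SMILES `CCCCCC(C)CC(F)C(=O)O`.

2-fluoro-4-methylnonanoic acid

Counting along the main chain through the –COOH group gives 9 carbons: the parent is nonane.
A carboxylic acid (terminal –COOH) is the principal characteristic group, giving the suffix -oic acid.
The numbering direction is chosen so that the carboxylic acid carbon is C-1 by definition.
That gives a fluoro group at C-2; a methyl group at C-4.
The substituents are ordered alphabetically, ignoring any di-/tri- multipliers.
The name is 2-fluoro-4-methylnonanoic acid.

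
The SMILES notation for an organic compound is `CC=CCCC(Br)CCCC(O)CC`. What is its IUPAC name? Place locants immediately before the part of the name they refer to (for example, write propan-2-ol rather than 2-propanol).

7-bromododec-10-en-3-ol

Counting along the main chain through the –OH group and the multiple bond gives 12 carbons: the parent is dodecane.
The principal characteristic group is an alcohol (–OH), named with the suffix -ol.
There is one C=C double bond, indicated by the ending -ene.
Number the chain so that numbering from this end puts the hydroxyl group at C-3 rather than C-10.
With this numbering: the hydroxyl at C-3; the double bond between C-10 and C-11; a bromo group at C-7.
The name is 7-bromododec-10-en-3-ol.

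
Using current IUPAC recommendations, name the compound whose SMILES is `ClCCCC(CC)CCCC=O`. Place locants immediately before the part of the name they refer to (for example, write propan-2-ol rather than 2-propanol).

The longest chain bearing the –CHO group is 8 carbons long (octane).
The highest-priority functional group is an aldehyde (terminal –CHO), so the name ends in -al.
The numbering direction is chosen so that the aldehyde carbon is C-1 by definition.
That gives a chloro group at C-8; an ethyl group at C-5.
The substituents are ordered alphabetically, ignoring any di-/tri- multipliers.
Assembling the pieces gives 8-chloro-5-ethyloctanal.

8-chloro-5-ethyloctanal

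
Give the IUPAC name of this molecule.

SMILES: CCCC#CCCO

hept-3-yn-1-ol

Counting along the main chain through the –OH group and the multiple bond gives 7 carbons: the parent is heptane.
The principal characteristic group is an alcohol (–OH), named with the suffix -ol.
A C≡C triple bond in the chain gives the infix -yne-.
Number the chain so that numbering from this end puts the hydroxyl group at C-1 rather than C-7.
This places the hydroxyl at C-1; the triple bond between C-3 and C-4.
The name is hept-3-yn-1-ol.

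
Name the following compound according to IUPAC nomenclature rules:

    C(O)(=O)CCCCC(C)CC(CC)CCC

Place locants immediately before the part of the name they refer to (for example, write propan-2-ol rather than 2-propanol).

8-ethyl-6-methylundecanoic acid

The longest chain bearing the –COOH group is 11 carbons long (undecane).
A carboxylic acid (terminal –COOH) is the principal characteristic group, giving the suffix -oic acid.
Number the chain so that the carboxylic acid carbon is C-1 by definition.
That gives an ethyl group at C-8; a methyl group at C-6.
Prefixes are listed alphabetically: ethyl, methyl.
The name is 8-ethyl-6-methylundecanoic acid.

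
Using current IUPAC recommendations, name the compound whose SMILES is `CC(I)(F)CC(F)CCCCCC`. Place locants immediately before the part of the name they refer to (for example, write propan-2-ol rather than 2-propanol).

2,4-difluoro-2-iododecane

The parent chain contains 10 carbons (decane).
Choose the numbering such that the substituent locant set {2,2,4} is lower than {7,9,9} at the first point of difference.
That gives fluoro groups at C-2 and C-4; an iodo group at C-2.
Substituent prefixes are cited in alphabetical order (multiplying prefixes like di-/tri- are ignored for ordering).
Assembling the pieces gives 2,4-difluoro-2-iododecane.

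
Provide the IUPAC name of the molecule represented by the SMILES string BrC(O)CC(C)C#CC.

Counting along the main chain through the –OH group and the multiple bond gives 6 carbons: the parent is hexane.
The principal characteristic group is an alcohol (–OH), named with the suffix -ol.
A C≡C triple bond in the chain gives the infix -yne-.
Number the chain so that numbering from this end puts the hydroxyl group at C-1 rather than C-6.
With this numbering: the hydroxyl at C-1; the triple bond between C-4 and C-5; a bromo group at C-1; a methyl group at C-3.
Substituent prefixes are cited in alphabetical order (multiplying prefixes like di-/tri- are ignored for ordering).
Assembling the pieces gives 1-bromo-3-methylhex-4-yn-1-ol.

1-bromo-3-methylhex-4-yn-1-ol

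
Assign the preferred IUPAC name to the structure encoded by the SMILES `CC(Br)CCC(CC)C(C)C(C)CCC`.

2-bromo-5-ethyl-6,7-dimethyldecane

The parent chain contains 10 carbons (decane).
Choose the numbering such that the substituent locant set {2,5,6,7} is lower than {4,5,6,9} at the first point of difference.
With this numbering: a bromo group at C-2; an ethyl group at C-5; methyl groups at C-6 and C-7.
The substituents are ordered alphabetically, ignoring any di-/tri- multipliers.
The name is 2-bromo-5-ethyl-6,7-dimethyldecane.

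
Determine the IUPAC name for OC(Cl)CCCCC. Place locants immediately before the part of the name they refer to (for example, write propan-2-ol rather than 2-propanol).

1-chlorohexan-1-ol

The longest carbon chain that includes the –OH group has 6 carbons, so the parent hydride is hexane.
The principal characteristic group is an alcohol (–OH), named with the suffix -ol.
Choose the numbering such that numbering from this end puts the hydroxyl group at C-1 rather than C-6.
With this numbering: the hydroxyl at C-1; a chloro group at C-1.
Putting it together: 1-chlorohexan-1-ol.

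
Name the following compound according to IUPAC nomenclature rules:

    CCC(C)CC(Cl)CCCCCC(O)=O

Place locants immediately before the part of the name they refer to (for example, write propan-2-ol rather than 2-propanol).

7-chloro-9-methylundecanoic acid

The longest chain bearing the –COOH group is 11 carbons long (undecane).
The highest-priority functional group is a carboxylic acid (terminal –COOH), so the name ends in -oic acid.
The numbering direction is chosen so that the carboxylic acid carbon is C-1 by definition.
That gives a chloro group at C-7; a methyl group at C-9.
Prefixes are listed alphabetically: chloro, methyl.
The name is 7-chloro-9-methylundecanoic acid.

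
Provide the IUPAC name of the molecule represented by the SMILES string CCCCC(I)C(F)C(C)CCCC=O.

6-fluoro-7-iodo-5-methylundecanal

The longest chain bearing the –CHO group is 11 carbons long (undecane).
An aldehyde (terminal –CHO) is the principal characteristic group, giving the suffix -al.
The numbering direction is chosen so that the aldehyde carbon is C-1 by definition.
This places a fluoro group at C-6; an iodo group at C-7; a methyl group at C-5.
Substituent prefixes are cited in alphabetical order (multiplying prefixes like di-/tri- are ignored for ordering).
Assembling the pieces gives 6-fluoro-7-iodo-5-methylundecanal.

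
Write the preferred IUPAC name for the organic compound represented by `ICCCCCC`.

1-iodohexane

The longest continuous carbon chain has 6 atoms, so the parent hydride is hexane.
Number the chain so that the substituent locant set {1} is lower than {6} at the first point of difference.
With this numbering: an iodo group at C-1.
Putting it together: 1-iodohexane.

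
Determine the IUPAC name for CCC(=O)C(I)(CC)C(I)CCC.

Counting along the main chain through the carbonyl gives 8 carbons: the parent is octane.
A ketone (C=O on an internal carbon) is the principal characteristic group, giving the suffix -one.
Choose the numbering such that numbering from this end puts the carbonyl group at C-3 rather than C-6.
This places the carbonyl at C-3; an ethyl group at C-4; iodo groups at C-4 and C-5.
Substituent prefixes are cited in alphabetical order (multiplying prefixes like di-/tri- are ignored for ordering).
The name is 4-ethyl-4,5-diiodooctan-3-one.

4-ethyl-4,5-diiodooctan-3-one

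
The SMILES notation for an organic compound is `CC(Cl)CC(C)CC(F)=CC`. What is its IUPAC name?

The longest chain bearing the multiple bond is 8 carbons long (octane).
The chain contains a C=C double bond, so the unsaturation ending is -ene.
The numbering direction is chosen so that numbering from this end puts the double bond at C-2 rather than C-6.
This places the double bond between C-2 and C-3; a chloro group at C-7; a fluoro group at C-3; a methyl group at C-5.
Substituent prefixes are cited in alphabetical order (multiplying prefixes like di-/tri- are ignored for ordering).
Putting it together: 7-chloro-3-fluoro-5-methyloct-2-ene.

7-chloro-3-fluoro-5-methyloct-2-ene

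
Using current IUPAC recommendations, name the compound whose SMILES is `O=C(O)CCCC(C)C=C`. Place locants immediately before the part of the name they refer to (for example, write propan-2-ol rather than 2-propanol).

The longest chain bearing the –COOH group and the multiple bond is 7 carbons long (heptane).
The principal characteristic group is a carboxylic acid (terminal –COOH), named with the suffix -oic acid.
There is one C=C double bond, indicated by the ending -ene.
Number the chain so that the carboxylic acid carbon is C-1 by definition.
That gives the double bond between C-6 and C-7; a methyl group at C-5.
Assembling the pieces gives 5-methylhept-6-enoic acid.

5-methylhept-6-enoic acid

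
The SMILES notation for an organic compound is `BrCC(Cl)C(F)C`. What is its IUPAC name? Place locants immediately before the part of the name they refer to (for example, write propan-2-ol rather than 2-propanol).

The longest carbon chain is 4 atoms: the parent is butane.
The numbering direction is chosen so that the substituent locant set {1,2,3} is lower than {2,3,4} at the first point of difference.
With this numbering: a bromo group at C-1; a chloro group at C-2; a fluoro group at C-3.
Substituent prefixes are cited in alphabetical order (multiplying prefixes like di-/tri- are ignored for ordering).
Assembling the pieces gives 1-bromo-2-chloro-3-fluorobutane.

1-bromo-2-chloro-3-fluorobutane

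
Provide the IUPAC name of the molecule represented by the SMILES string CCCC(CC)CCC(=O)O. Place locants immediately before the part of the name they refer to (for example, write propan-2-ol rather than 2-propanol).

Counting along the main chain through the –COOH group gives 7 carbons: the parent is heptane.
The highest-priority functional group is a carboxylic acid (terminal –COOH), so the name ends in -oic acid.
The numbering direction is chosen so that the carboxylic acid carbon is C-1 by definition.
With this numbering: an ethyl group at C-4.
Putting it together: 4-ethylheptanoic acid.

4-ethylheptanoic acid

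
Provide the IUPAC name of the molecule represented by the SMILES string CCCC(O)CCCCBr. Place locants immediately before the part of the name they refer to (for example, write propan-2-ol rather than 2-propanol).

Counting along the main chain through the –OH group gives 8 carbons: the parent is octane.
The principal characteristic group is an alcohol (–OH), named with the suffix -ol.
Number the chain so that numbering from this end puts the hydroxyl group at C-4 rather than C-5.
This places the hydroxyl at C-4; a bromo group at C-8.
Assembling the pieces gives 8-bromooctan-4-ol.

8-bromooctan-4-ol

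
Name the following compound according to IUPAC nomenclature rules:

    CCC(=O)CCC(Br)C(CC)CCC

6-bromo-7-ethyldecan-3-one

Counting along the main chain through the carbonyl gives 10 carbons: the parent is decane.
The principal characteristic group is a ketone (C=O on an internal carbon), named with the suffix -one.
Choose the numbering such that numbering from this end puts the carbonyl group at C-3 rather than C-8.
With this numbering: the carbonyl at C-3; a bromo group at C-6; an ethyl group at C-7.
Substituent prefixes are cited in alphabetical order (multiplying prefixes like di-/tri- are ignored for ordering).
Putting it together: 6-bromo-7-ethyldecan-3-one.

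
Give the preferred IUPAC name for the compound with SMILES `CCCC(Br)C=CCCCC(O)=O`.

7-bromodec-5-enoic acid

The longest carbon chain that includes the –COOH group and the multiple bond has 10 carbons, so the parent hydride is decane.
A carboxylic acid (terminal –COOH) is the principal characteristic group, giving the suffix -oic acid.
There is one C=C double bond, indicated by the ending -ene.
Number the chain so that the carboxylic acid carbon is C-1 by definition.
That gives the double bond between C-5 and C-6; a bromo group at C-7.
The name is 7-bromodec-5-enoic acid.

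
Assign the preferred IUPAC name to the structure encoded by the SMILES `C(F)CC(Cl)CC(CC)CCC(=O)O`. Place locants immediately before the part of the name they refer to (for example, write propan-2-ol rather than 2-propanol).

The longest carbon chain that includes the –COOH group has 8 carbons, so the parent hydride is octane.
The highest-priority functional group is a carboxylic acid (terminal –COOH), so the name ends in -oic acid.
The numbering direction is chosen so that the carboxylic acid carbon is C-1 by definition.
That gives a chloro group at C-6; an ethyl group at C-4; a fluoro group at C-8.
The substituents are ordered alphabetically, ignoring any di-/tri- multipliers.
Assembling the pieces gives 6-chloro-4-ethyl-8-fluorooctanoic acid.

6-chloro-4-ethyl-8-fluorooctanoic acid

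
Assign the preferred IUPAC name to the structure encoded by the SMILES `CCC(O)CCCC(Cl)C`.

7-chlorooctan-3-ol

The longest chain bearing the –OH group is 8 carbons long (octane).
An alcohol (–OH) is the principal characteristic group, giving the suffix -ol.
The numbering direction is chosen so that numbering from this end puts the hydroxyl group at C-3 rather than C-6.
With this numbering: the hydroxyl at C-3; a chloro group at C-7.
The name is 7-chlorooctan-3-ol.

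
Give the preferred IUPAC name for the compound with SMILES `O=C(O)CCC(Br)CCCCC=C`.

4-bromodec-9-enoic acid

The longest chain bearing the –COOH group and the multiple bond is 10 carbons long (decane).
The principal characteristic group is a carboxylic acid (terminal –COOH), named with the suffix -oic acid.
There is one C=C double bond, indicated by the ending -ene.
The numbering direction is chosen so that the carboxylic acid carbon is C-1 by definition.
With this numbering: the double bond between C-9 and C-10; a bromo group at C-4.
Assembling the pieces gives 4-bromodec-9-enoic acid.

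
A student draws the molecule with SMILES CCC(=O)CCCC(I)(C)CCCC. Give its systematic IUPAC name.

The longest carbon chain that includes the carbonyl has 11 carbons, so the parent hydride is undecane.
The highest-priority functional group is a ketone (C=O on an internal carbon), so the name ends in -one.
Choose the numbering such that numbering from this end puts the carbonyl group at C-3 rather than C-9.
This places the carbonyl at C-3; an iodo group at C-7; a methyl group at C-7.
Substituent prefixes are cited in alphabetical order (multiplying prefixes like di-/tri- are ignored for ordering).
Putting it together: 7-iodo-7-methylundecan-3-one.

7-iodo-7-methylundecan-3-one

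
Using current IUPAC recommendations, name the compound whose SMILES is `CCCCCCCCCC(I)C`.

The longest continuous carbon chain has 11 atoms, so the parent hydride is undecane.
Number the chain so that the substituent locant set {2} is lower than {10} at the first point of difference.
With this numbering: an iodo group at C-2.
The name is 2-iodoundecane.

2-iodoundecane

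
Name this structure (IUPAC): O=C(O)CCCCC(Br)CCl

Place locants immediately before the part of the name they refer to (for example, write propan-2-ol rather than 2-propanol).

6-bromo-7-chloroheptanoic acid

Counting along the main chain through the –COOH group gives 7 carbons: the parent is heptane.
A carboxylic acid (terminal –COOH) is the principal characteristic group, giving the suffix -oic acid.
Choose the numbering such that the carboxylic acid carbon is C-1 by definition.
With this numbering: a bromo group at C-6; a chloro group at C-7.
Prefixes are listed alphabetically: bromo, chloro.
The name is 6-bromo-7-chloroheptanoic acid.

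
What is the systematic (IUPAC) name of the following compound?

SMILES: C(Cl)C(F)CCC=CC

7-chloro-6-fluorohept-2-ene

The longest carbon chain that includes the multiple bond has 7 carbons, so the parent hydride is heptane.
A C=C double bond in the chain gives the infix -ene-.
Choose the numbering such that numbering from this end puts the double bond at C-2 rather than C-5.
That gives the double bond between C-2 and C-3; a chloro group at C-7; a fluoro group at C-6.
The substituents are ordered alphabetically, ignoring any di-/tri- multipliers.
Putting it together: 7-chloro-6-fluorohept-2-ene.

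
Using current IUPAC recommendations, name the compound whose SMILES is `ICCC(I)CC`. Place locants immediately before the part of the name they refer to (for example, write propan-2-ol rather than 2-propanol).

The longest continuous carbon chain has 5 atoms, so the parent hydride is pentane.
The numbering direction is chosen so that the substituent locant set {1,3} is lower than {3,5} at the first point of difference.
This places iodo groups at C-1 and C-3.
The name is 1,3-diiodopentane.

1,3-diiodopentane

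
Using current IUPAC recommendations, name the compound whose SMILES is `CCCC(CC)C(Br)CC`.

3-bromo-4-ethylheptane

The parent chain contains 7 carbons (heptane).
Choose the numbering such that the substituent locant set {3,4} is lower than {4,5} at the first point of difference.
With this numbering: a bromo group at C-3; an ethyl group at C-4.
Substituent prefixes are cited in alphabetical order (multiplying prefixes like di-/tri- are ignored for ordering).
The name is 3-bromo-4-ethylheptane.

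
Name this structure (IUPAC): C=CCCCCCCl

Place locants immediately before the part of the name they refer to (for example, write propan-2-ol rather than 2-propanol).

7-chlorohept-1-ene

Counting along the main chain through the multiple bond gives 7 carbons: the parent is heptane.
A C=C double bond in the chain gives the infix -ene-.
Number the chain so that numbering from this end puts the double bond at C-1 rather than C-6.
This places the double bond between C-1 and C-2; a chloro group at C-7.
Assembling the pieces gives 7-chlorohept-1-ene.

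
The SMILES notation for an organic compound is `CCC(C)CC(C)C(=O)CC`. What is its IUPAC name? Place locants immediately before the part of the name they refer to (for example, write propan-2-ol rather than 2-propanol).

4,6-dimethyloctan-3-one

Counting along the main chain through the carbonyl gives 8 carbons: the parent is octane.
The highest-priority functional group is a ketone (C=O on an internal carbon), so the name ends in -one.
Number the chain so that numbering from this end puts the carbonyl group at C-3 rather than C-6.
That gives the carbonyl at C-3; methyl groups at C-4 and C-6.
The name is 4,6-dimethyloctan-3-one.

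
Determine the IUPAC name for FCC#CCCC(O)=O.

The longest carbon chain that includes the –COOH group and the multiple bond has 6 carbons, so the parent hydride is hexane.
The principal characteristic group is a carboxylic acid (terminal –COOH), named with the suffix -oic acid.
The chain contains a C≡C triple bond, so the unsaturation ending is -yne.
The numbering direction is chosen so that the carboxylic acid carbon is C-1 by definition.
That gives the triple bond between C-4 and C-5; a fluoro group at C-6.
Assembling the pieces gives 6-fluorohex-4-ynoic acid.

6-fluorohex-4-ynoic acid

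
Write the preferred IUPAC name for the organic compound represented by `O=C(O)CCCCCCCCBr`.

Counting along the main chain through the –COOH group gives 9 carbons: the parent is nonane.
The principal characteristic group is a carboxylic acid (terminal –COOH), named with the suffix -oic acid.
Number the chain so that the carboxylic acid carbon is C-1 by definition.
That gives a bromo group at C-9.
The name is 9-bromononanoic acid.

9-bromononanoic acid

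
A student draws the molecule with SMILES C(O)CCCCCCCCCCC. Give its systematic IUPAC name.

The longest carbon chain that includes the –OH group has 12 carbons, so the parent hydride is dodecane.
The highest-priority functional group is an alcohol (–OH), so the name ends in -ol.
Choose the numbering such that numbering from this end puts the hydroxyl group at C-1 rather than C-12.
With this numbering: the hydroxyl at C-1.
Assembling the pieces gives dodecan-1-ol.

dodecan-1-ol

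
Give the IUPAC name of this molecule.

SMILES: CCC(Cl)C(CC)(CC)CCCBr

The longest continuous carbon chain has 7 atoms, so the parent hydride is heptane.
The numbering direction is chosen so that the substituent locant set {1,4,4,5} is lower than {3,4,4,7} at the first point of difference.
This places a bromo group at C-1; a chloro group at C-5; two ethyl groups at C-4.
Substituent prefixes are cited in alphabetical order (multiplying prefixes like di-/tri- are ignored for ordering).
Putting it together: 1-bromo-5-chloro-4,4-diethylheptane.

1-bromo-5-chloro-4,4-diethylheptane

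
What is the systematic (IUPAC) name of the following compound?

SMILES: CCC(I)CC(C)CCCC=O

7-iodo-5-methylnonanal

The longest chain bearing the –CHO group is 9 carbons long (nonane).
The highest-priority functional group is an aldehyde (terminal –CHO), so the name ends in -al.
Number the chain so that the aldehyde carbon is C-1 by definition.
That gives an iodo group at C-7; a methyl group at C-5.
Substituent prefixes are cited in alphabetical order (multiplying prefixes like di-/tri- are ignored for ordering).
Putting it together: 7-iodo-5-methylnonanal.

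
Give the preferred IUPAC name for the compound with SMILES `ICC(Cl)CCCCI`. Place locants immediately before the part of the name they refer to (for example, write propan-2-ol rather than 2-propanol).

2-chloro-1,6-diiodohexane

The longest continuous carbon chain has 6 atoms, so the parent hydride is hexane.
Choose the numbering such that the substituent locant set {1,2,6} is lower than {1,5,6} at the first point of difference.
That gives a chloro group at C-2; iodo groups at C-1 and C-6.
Substituent prefixes are cited in alphabetical order (multiplying prefixes like di-/tri- are ignored for ordering).
The name is 2-chloro-1,6-diiodohexane.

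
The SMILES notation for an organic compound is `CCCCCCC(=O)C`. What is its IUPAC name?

octan-2-one

Counting along the main chain through the carbonyl gives 8 carbons: the parent is octane.
The highest-priority functional group is a ketone (C=O on an internal carbon), so the name ends in -one.
Number the chain so that numbering from this end puts the carbonyl group at C-2 rather than C-7.
That gives the carbonyl at C-2.
Putting it together: octan-2-one.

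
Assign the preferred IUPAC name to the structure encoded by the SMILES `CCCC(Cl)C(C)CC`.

4-chloro-3-methylheptane

The parent chain contains 7 carbons (heptane).
Choose the numbering such that the substituent locant set {3,4} is lower than {4,5} at the first point of difference.
With this numbering: a chloro group at C-4; a methyl group at C-3.
The substituents are ordered alphabetically, ignoring any di-/tri- multipliers.
Putting it together: 4-chloro-3-methylheptane.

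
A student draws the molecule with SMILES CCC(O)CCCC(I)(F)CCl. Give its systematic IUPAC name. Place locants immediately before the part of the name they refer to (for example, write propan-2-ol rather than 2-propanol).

Counting along the main chain through the –OH group gives 8 carbons: the parent is octane.
An alcohol (–OH) is the principal characteristic group, giving the suffix -ol.
The numbering direction is chosen so that numbering from this end puts the hydroxyl group at C-3 rather than C-6.
That gives the hydroxyl at C-3; a chloro group at C-8; a fluoro group at C-7; an iodo group at C-7.
The substituents are ordered alphabetically, ignoring any di-/tri- multipliers.
Putting it together: 8-chloro-7-fluoro-7-iodooctan-3-ol.

8-chloro-7-fluoro-7-iodooctan-3-ol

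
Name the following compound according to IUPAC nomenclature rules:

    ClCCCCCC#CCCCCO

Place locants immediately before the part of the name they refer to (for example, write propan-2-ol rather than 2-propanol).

Counting along the main chain through the –OH group and the multiple bond gives 11 carbons: the parent is undecane.
An alcohol (–OH) is the principal characteristic group, giving the suffix -ol.
A C≡C triple bond in the chain gives the infix -yne-.
Number the chain so that numbering from this end puts the hydroxyl group at C-1 rather than C-11.
That gives the hydroxyl at C-1; the triple bond between C-5 and C-6; a chloro group at C-11.
The name is 11-chloroundec-5-yn-1-ol.

11-chloroundec-5-yn-1-ol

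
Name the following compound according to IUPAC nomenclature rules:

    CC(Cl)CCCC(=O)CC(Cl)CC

3,9-dichlorodecan-5-one

The longest chain bearing the carbonyl is 10 carbons long (decane).
The highest-priority functional group is a ketone (C=O on an internal carbon), so the name ends in -one.
Choose the numbering such that numbering from this end puts the carbonyl group at C-5 rather than C-6.
This places the carbonyl at C-5; chloro groups at C-3 and C-9.
Putting it together: 3,9-dichlorodecan-5-one.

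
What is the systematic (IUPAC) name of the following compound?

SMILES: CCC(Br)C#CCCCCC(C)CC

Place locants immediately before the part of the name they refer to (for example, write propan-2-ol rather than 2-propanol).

3-bromo-10-methyldodec-4-yne

Counting along the main chain through the multiple bond gives 12 carbons: the parent is dodecane.
There is one C≡C triple bond, indicated by the ending -yne.
Number the chain so that numbering from this end puts the triple bond at C-4 rather than C-8.
With this numbering: the triple bond between C-4 and C-5; a bromo group at C-3; a methyl group at C-10.
Substituent prefixes are cited in alphabetical order (multiplying prefixes like di-/tri- are ignored for ordering).
Assembling the pieces gives 3-bromo-10-methyldodec-4-yne.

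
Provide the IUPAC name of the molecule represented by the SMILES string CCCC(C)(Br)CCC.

4-bromo-4-methylheptane

The parent chain contains 7 carbons (heptane).
Both numbering directions give the same locant set; either may be used.
With this numbering: a bromo group at C-4; a methyl group at C-4.
Prefixes are listed alphabetically: bromo, methyl.
Assembling the pieces gives 4-bromo-4-methylheptane.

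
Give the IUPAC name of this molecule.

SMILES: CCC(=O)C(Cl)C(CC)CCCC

4-chloro-5-ethylnonan-3-one

Counting along the main chain through the carbonyl gives 9 carbons: the parent is nonane.
The highest-priority functional group is a ketone (C=O on an internal carbon), so the name ends in -one.
The numbering direction is chosen so that numbering from this end puts the carbonyl group at C-3 rather than C-7.
With this numbering: the carbonyl at C-3; a chloro group at C-4; an ethyl group at C-5.
The substituents are ordered alphabetically, ignoring any di-/tri- multipliers.
The name is 4-chloro-5-ethylnonan-3-one.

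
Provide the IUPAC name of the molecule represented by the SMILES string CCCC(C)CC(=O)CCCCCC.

4-methyldodecan-6-one

The longest carbon chain that includes the carbonyl has 12 carbons, so the parent hydride is dodecane.
The principal characteristic group is a ketone (C=O on an internal carbon), named with the suffix -one.
Number the chain so that numbering from this end puts the carbonyl group at C-6 rather than C-7.
That gives the carbonyl at C-6; a methyl group at C-4.
Assembling the pieces gives 4-methyldodecan-6-one.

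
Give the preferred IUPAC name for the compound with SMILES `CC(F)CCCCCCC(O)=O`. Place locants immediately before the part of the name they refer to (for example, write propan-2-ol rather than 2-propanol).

8-fluorononanoic acid

The longest chain bearing the –COOH group is 9 carbons long (nonane).
A carboxylic acid (terminal –COOH) is the principal characteristic group, giving the suffix -oic acid.
Choose the numbering such that the carboxylic acid carbon is C-1 by definition.
With this numbering: a fluoro group at C-8.
Assembling the pieces gives 8-fluorononanoic acid.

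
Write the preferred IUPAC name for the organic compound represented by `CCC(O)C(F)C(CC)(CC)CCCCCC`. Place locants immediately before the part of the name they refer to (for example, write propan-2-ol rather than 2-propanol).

The longest chain bearing the –OH group is 11 carbons long (undecane).
An alcohol (–OH) is the principal characteristic group, giving the suffix -ol.
Choose the numbering such that numbering from this end puts the hydroxyl group at C-3 rather than C-9.
This places the hydroxyl at C-3; two ethyl groups at C-5; a fluoro group at C-4.
Substituent prefixes are cited in alphabetical order (multiplying prefixes like di-/tri- are ignored for ordering).
The name is 5,5-diethyl-4-fluoroundecan-3-ol.

5,5-diethyl-4-fluoroundecan-3-ol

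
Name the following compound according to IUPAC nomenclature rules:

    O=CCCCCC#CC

oct-6-ynal

The longest carbon chain that includes the –CHO group and the multiple bond has 8 carbons, so the parent hydride is octane.
The highest-priority functional group is an aldehyde (terminal –CHO), so the name ends in -al.
There is one C≡C triple bond, indicated by the ending -yne.
The numbering direction is chosen so that the aldehyde carbon is C-1 by definition.
This places the triple bond between C-6 and C-7.
Putting it together: oct-6-ynal.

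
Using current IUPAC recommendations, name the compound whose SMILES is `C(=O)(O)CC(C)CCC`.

3-methylhexanoic acid

The longest chain bearing the –COOH group is 6 carbons long (hexane).
The principal characteristic group is a carboxylic acid (terminal –COOH), named with the suffix -oic acid.
Number the chain so that the carboxylic acid carbon is C-1 by definition.
With this numbering: a methyl group at C-3.
Assembling the pieces gives 3-methylhexanoic acid.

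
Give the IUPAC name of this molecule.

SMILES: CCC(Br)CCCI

4-bromo-1-iodohexane

The parent chain contains 6 carbons (hexane).
Number the chain so that the substituent locant set {1,4} is lower than {3,6} at the first point of difference.
With this numbering: a bromo group at C-4; an iodo group at C-1.
Substituent prefixes are cited in alphabetical order (multiplying prefixes like di-/tri- are ignored for ordering).
Assembling the pieces gives 4-bromo-1-iodohexane.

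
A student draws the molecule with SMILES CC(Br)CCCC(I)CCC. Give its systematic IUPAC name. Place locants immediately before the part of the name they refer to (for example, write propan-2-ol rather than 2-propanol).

2-bromo-6-iodononane

The parent chain contains 9 carbons (nonane).
Number the chain so that the substituent locant set {2,6} is lower than {4,8} at the first point of difference.
That gives a bromo group at C-2; an iodo group at C-6.
The substituents are ordered alphabetically, ignoring any di-/tri- multipliers.
The name is 2-bromo-6-iodononane.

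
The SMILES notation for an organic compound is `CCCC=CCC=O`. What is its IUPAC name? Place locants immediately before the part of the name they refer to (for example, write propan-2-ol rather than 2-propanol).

Counting along the main chain through the –CHO group and the multiple bond gives 7 carbons: the parent is heptane.
The principal characteristic group is an aldehyde (terminal –CHO), named with the suffix -al.
A C=C double bond in the chain gives the infix -ene-.
Number the chain so that the aldehyde carbon is C-1 by definition.
That gives the double bond between C-3 and C-4.
Assembling the pieces gives hept-3-enal.

hept-3-enal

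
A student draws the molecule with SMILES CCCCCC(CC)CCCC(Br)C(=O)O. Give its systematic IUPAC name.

The longest carbon chain that includes the –COOH group has 11 carbons, so the parent hydride is undecane.
The highest-priority functional group is a carboxylic acid (terminal –COOH), so the name ends in -oic acid.
The numbering direction is chosen so that the carboxylic acid carbon is C-1 by definition.
This places a bromo group at C-2; an ethyl group at C-6.
Substituent prefixes are cited in alphabetical order (multiplying prefixes like di-/tri- are ignored for ordering).
Putting it together: 2-bromo-6-ethylundecanoic acid.

2-bromo-6-ethylundecanoic acid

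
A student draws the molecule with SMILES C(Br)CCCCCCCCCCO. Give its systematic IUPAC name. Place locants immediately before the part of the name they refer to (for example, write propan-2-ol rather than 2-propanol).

The longest carbon chain that includes the –OH group has 11 carbons, so the parent hydride is undecane.
The principal characteristic group is an alcohol (–OH), named with the suffix -ol.
Choose the numbering such that numbering from this end puts the hydroxyl group at C-1 rather than C-11.
With this numbering: the hydroxyl at C-1; a bromo group at C-11.
The name is 11-bromoundecan-1-ol.

11-bromoundecan-1-ol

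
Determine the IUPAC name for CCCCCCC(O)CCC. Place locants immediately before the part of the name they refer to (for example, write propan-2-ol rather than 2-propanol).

The longest chain bearing the –OH group is 10 carbons long (decane).
The highest-priority functional group is an alcohol (–OH), so the name ends in -ol.
The numbering direction is chosen so that numbering from this end puts the hydroxyl group at C-4 rather than C-7.
With this numbering: the hydroxyl at C-4.
The name is decan-4-ol.

decan-4-ol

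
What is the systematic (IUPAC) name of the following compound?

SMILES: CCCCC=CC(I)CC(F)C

Counting along the main chain through the multiple bond gives 10 carbons: the parent is decane.
The chain contains a C=C double bond, so the unsaturation ending is -ene.
Choose the numbering such that the substituent locant set {2,4} is lower than {7,9} at the first point of difference.
That gives the double bond between C-5 and C-6; a fluoro group at C-2; an iodo group at C-4.
Prefixes are listed alphabetically: fluoro, iodo.
Assembling the pieces gives 2-fluoro-4-iododec-5-ene.

2-fluoro-4-iododec-5-ene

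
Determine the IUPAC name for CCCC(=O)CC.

hexan-3-one

Counting along the main chain through the carbonyl gives 6 carbons: the parent is hexane.
A ketone (C=O on an internal carbon) is the principal characteristic group, giving the suffix -one.
Choose the numbering such that numbering from this end puts the carbonyl group at C-3 rather than C-4.
This places the carbonyl at C-3.
Putting it together: hexan-3-one.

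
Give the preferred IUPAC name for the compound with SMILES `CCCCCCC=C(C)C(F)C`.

The longest chain bearing the multiple bond is 10 carbons long (decane).
A C=C double bond in the chain gives the infix -ene-.
The numbering direction is chosen so that numbering from this end puts the double bond at C-3 rather than C-7.
With this numbering: the double bond between C-3 and C-4; a fluoro group at C-2; a methyl group at C-3.
Prefixes are listed alphabetically: fluoro, methyl.
Assembling the pieces gives 2-fluoro-3-methyldec-3-ene.

2-fluoro-3-methyldec-3-ene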